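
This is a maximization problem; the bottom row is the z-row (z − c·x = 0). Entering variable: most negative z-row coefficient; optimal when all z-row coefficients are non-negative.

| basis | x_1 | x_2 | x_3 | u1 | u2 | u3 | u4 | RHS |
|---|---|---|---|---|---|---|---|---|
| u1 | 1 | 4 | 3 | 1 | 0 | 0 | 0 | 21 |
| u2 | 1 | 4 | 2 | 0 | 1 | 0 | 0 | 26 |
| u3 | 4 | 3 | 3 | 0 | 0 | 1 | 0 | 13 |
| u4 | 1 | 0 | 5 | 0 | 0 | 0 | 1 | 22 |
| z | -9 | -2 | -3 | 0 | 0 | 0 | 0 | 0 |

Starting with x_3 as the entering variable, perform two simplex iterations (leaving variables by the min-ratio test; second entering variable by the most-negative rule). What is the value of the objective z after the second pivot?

117/4

Ratio test on column x_3 — row 1: 21/3 = 7; row 2: 26/2 = 13; row 3: 13/3 = 13/3; row 4: 22/5 = 22/5. Minimum is 13/3 at row 3 (u3 leaves); pivot element 3.
Pivot on row 3; the z-row RHS becomes 0 − (-3)·(13/3) = 13.
Next entering variable (most negative z-row entry -5): x_1.
Ratio test on column x_1 — row 1: entry -3 ≤ 0; row 2: entry -5/3 ≤ 0; row 3: (13/3)/(4/3) = 13/4; row 4: entry -17/3 ≤ 0. Minimum is 13/4 at row 3 (x_3 leaves); pivot element 4/3.
After the second pivot the z-row RHS is 13 − (-5)·(13/4) = 117/4.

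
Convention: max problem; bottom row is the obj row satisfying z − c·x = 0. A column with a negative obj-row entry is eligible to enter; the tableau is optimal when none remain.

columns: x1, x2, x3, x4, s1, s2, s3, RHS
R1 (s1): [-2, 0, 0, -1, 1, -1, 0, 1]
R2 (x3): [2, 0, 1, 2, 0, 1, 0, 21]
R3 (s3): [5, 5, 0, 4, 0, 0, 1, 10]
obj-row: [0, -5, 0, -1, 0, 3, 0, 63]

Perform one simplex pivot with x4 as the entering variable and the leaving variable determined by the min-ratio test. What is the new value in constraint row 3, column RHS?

Ratio test on column x4 — row 1: entry -1 ≤ 0; row 2: 21/2 = 21/2; row 3: 10/4 = 5/2. Minimum is 5/2 at row 3 (s3 leaves); pivot element 4.
Divide row 3 by 4; eliminate column x4 from the other rows.
In the new row 3, the RHS entry is the old entry divided by the pivot: 10/4 = 5/2.

5/2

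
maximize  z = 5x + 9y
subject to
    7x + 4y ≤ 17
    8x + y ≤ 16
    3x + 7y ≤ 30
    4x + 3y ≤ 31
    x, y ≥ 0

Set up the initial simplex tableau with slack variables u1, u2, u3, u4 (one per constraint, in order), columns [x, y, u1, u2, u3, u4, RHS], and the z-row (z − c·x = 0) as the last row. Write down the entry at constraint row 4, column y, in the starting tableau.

Constraint 4 has coefficient 3 on y.

3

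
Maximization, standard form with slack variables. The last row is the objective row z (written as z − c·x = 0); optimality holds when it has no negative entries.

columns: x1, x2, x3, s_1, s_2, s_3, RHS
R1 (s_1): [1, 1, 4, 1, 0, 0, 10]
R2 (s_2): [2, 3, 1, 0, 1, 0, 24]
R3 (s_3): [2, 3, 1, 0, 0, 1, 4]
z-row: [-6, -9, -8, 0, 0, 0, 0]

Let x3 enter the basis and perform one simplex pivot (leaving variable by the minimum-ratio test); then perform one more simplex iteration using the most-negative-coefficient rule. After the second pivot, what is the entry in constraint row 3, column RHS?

Ratio test on column x3 — row 1: 10/4 = 5/2; row 2: 24/1 = 24; row 3: 4/1 = 4. Minimum is 5/2 at row 1 (s_1 leaves); pivot element 4.
Divide row 1 by 4; eliminate column x3 from the other rows.
Second iteration: most negative z-row entry is -7 in column x2, so x2 enters.
Ratio test on column x2 — row 1: (5/2)/(1/4) = 10; row 2: (43/2)/(11/4) = 86/11; row 3: (3/2)/(11/4) = 6/11. Minimum is 6/11 at row 3 (s_3 leaves); pivot element 11/4.
Divide row 3 by 11/4; eliminate column x2 from the other rows.
After both pivots, the entry at constraint row 3, column RHS is 6/11.

6/11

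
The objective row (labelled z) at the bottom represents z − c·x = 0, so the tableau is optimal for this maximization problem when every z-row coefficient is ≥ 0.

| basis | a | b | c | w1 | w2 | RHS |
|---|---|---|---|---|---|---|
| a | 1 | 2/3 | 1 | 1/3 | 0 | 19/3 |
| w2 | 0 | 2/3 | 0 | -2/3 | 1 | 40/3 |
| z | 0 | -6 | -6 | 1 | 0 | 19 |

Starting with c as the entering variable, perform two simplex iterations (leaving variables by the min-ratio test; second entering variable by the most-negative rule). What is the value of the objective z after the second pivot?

Ratio test on column c — row 1: (19/3)/1 = 19/3; row 2: entry 0 ≤ 0. Minimum is 19/3 at row 1 (a leaves); pivot element 1.
Pivot on row 1; the z-row RHS becomes 19 − (-6)·(19/3) = 57.
Next entering variable (most negative z-row entry -2): b.
Ratio test on column b — row 1: (19/3)/(2/3) = 19/2; row 2: (40/3)/(2/3) = 20. Minimum is 19/2 at row 1 (c leaves); pivot element 2/3.
After the second pivot the z-row RHS is 57 − (-2)·(19/2) = 76.

76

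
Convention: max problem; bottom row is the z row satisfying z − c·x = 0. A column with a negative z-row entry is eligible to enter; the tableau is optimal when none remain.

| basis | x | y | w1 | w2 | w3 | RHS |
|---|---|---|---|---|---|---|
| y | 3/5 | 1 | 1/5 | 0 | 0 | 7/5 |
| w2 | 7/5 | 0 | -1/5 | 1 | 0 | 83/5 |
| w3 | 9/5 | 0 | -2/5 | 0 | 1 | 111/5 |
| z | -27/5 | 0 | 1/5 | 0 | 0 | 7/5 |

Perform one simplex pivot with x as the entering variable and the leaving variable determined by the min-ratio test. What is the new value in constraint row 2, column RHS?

Ratio test on column x — row 1: (7/5)/(3/5) = 7/3; row 2: (83/5)/(7/5) = 83/7; row 3: (111/5)/(9/5) = 37/3. Minimum is 7/3 at row 1 (y leaves); pivot element 3/5.
Divide row 1 by 3/5; eliminate column x from the other rows.
Row 2 update in column RHS: 83/5 − (7/5)·(7/3) = 40/3.

40/3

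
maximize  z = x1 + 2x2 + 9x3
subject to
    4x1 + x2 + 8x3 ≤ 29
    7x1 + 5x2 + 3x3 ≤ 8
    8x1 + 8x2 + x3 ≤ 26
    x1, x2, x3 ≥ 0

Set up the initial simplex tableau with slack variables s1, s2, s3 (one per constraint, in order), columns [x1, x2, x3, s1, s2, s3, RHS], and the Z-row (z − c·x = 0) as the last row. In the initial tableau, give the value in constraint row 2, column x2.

5

Constraint 2 has coefficient 5 on x2.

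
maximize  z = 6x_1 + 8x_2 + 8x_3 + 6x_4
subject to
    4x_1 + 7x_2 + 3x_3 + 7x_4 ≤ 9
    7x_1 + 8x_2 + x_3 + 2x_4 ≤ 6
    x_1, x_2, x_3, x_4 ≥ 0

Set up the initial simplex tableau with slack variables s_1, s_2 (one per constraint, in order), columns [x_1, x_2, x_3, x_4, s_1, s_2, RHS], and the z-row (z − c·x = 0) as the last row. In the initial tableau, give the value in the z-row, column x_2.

The z-row carries the negated objective coefficients: the x_2 entry is -8.

-8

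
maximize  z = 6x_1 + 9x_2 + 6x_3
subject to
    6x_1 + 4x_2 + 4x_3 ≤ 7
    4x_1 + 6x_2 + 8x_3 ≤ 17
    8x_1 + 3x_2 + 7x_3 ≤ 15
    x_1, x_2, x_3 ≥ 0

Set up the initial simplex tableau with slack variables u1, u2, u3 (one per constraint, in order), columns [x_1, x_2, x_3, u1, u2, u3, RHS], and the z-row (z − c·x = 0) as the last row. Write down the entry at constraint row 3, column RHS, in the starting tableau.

15

The RHS of constraint 3 is b_3 = 15.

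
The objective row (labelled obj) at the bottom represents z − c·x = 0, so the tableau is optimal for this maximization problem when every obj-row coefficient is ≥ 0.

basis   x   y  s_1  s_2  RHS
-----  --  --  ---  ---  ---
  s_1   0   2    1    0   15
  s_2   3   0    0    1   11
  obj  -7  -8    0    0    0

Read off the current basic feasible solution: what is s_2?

s_2 is basic (row 2); its value is the RHS of that row, 11.

11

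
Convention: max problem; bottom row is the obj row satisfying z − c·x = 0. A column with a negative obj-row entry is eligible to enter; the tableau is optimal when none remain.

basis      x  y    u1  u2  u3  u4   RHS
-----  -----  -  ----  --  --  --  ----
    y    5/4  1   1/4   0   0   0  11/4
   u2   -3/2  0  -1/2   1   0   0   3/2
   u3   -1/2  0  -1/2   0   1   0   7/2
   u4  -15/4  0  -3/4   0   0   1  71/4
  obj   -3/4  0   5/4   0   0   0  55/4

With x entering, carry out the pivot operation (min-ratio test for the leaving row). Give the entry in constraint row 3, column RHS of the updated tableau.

Ratio test on column x — row 1: (11/4)/(5/4) = 11/5; row 2: entry -3/2 ≤ 0; row 3: entry -1/2 ≤ 0; row 4: entry -15/4 ≤ 0. Minimum is 11/5 at row 1 (y leaves); pivot element 5/4.
Divide row 1 by 5/4; eliminate column x from the other rows.
Row 3 update in column RHS: 7/2 − (-1/2)·(11/5) = 23/5.

23/5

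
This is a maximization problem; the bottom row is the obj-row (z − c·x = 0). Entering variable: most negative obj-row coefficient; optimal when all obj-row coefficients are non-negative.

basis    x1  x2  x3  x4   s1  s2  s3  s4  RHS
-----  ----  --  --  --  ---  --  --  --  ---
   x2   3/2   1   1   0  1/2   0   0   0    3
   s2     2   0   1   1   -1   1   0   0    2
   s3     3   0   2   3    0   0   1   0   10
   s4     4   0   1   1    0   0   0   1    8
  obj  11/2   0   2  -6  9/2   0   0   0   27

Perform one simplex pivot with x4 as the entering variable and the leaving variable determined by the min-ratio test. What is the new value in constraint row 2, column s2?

1

Ratio test on column x4 — row 1: entry 0 ≤ 0; row 2: 2/1 = 2; row 3: 10/3 = 10/3; row 4: 8/1 = 8. Minimum is 2 at row 2 (s2 leaves); pivot element 1.
Divide row 2 by 1; eliminate column x4 from the other rows.
In the new row 2, the s2 entry is the old entry divided by the pivot: 1/1 = 1.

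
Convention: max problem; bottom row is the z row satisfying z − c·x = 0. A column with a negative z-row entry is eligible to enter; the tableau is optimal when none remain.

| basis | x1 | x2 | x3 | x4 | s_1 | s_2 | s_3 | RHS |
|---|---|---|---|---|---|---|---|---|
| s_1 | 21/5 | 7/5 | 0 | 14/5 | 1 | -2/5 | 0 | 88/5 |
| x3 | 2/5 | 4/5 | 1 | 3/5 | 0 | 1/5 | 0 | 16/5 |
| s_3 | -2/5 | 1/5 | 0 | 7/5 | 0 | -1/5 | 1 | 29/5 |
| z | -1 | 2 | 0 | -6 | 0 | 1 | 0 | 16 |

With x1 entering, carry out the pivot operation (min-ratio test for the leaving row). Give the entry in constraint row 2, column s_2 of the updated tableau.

5/21

Ratio test on column x1 — row 1: (88/5)/(21/5) = 88/21; row 2: (16/5)/(2/5) = 8; row 3: entry -2/5 ≤ 0. Minimum is 88/21 at row 1 (s_1 leaves); pivot element 21/5.
Divide row 1 by 21/5; eliminate column x1 from the other rows.
Row 2 update in column s_2: 1/5 − (2/5)·(-2/21) = 5/21.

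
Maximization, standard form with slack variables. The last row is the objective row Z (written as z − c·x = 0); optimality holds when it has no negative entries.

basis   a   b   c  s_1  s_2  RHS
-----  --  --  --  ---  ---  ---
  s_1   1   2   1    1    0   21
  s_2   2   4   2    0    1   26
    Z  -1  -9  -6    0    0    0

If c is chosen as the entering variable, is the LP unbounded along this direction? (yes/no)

Column c has positive entries in row(s) 1, 2, so the ratio test bounds it — not unbounded.

no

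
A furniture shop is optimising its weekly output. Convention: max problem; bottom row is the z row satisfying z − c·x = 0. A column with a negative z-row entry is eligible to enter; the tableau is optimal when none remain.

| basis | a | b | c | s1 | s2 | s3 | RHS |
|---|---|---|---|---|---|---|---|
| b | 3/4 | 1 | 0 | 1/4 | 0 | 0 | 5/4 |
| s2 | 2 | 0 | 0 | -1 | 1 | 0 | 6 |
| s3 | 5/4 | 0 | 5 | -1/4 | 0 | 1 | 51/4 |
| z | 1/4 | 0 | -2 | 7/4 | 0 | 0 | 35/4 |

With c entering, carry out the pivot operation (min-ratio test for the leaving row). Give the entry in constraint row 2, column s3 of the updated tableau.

Ratio test on column c — row 1: entry 0 ≤ 0; row 2: entry 0 ≤ 0; row 3: (51/4)/5 = 51/20. Minimum is 51/20 at row 3 (s3 leaves); pivot element 5.
Divide row 3 by 5; eliminate column c from the other rows.
Row 2 update in column s3: 0 − 0·(1/5) = 0.

0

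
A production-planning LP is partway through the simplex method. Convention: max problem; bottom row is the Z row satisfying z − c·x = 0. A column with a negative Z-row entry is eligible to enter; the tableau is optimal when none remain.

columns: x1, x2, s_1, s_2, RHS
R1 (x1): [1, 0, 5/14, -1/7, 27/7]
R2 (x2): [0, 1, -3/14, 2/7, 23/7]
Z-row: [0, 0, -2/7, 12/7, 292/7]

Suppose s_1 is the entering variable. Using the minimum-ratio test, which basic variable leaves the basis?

x1

Column s_1 entries and ratios — x1: (27/7)/(5/14) = 54/5; x2: -3/14 ≤ 0, skip.
Smallest ratio is 54/5 in the row of x1, so x1 leaves.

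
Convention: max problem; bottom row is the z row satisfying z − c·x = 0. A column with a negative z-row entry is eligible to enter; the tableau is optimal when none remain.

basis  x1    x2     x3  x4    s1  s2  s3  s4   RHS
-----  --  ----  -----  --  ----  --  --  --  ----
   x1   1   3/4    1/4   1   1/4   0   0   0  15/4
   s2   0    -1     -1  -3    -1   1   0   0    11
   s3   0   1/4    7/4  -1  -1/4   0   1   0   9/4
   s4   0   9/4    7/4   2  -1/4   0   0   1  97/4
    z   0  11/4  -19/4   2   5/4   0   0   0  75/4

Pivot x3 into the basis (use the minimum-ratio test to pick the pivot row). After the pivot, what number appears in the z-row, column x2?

Ratio test on column x3 — row 1: (15/4)/(1/4) = 15; row 2: entry -1 ≤ 0; row 3: (9/4)/(7/4) = 9/7; row 4: (97/4)/(7/4) = 97/7. Minimum is 9/7 at row 3 (s3 leaves); pivot element 7/4.
Divide row 3 by 7/4; eliminate column x3 from the other rows.
z-row update in column x2: 11/4 − (-19/4)·(1/7) = 24/7.

24/7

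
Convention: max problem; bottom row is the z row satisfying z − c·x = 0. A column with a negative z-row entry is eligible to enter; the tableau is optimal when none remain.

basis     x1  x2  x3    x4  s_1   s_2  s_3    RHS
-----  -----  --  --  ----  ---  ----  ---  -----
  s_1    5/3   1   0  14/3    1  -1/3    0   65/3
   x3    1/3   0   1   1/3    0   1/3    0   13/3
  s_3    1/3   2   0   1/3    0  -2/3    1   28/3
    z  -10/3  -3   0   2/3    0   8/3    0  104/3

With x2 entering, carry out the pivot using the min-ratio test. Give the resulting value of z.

Ratio test on column x2 — row 1: (65/3)/1 = 65/3; row 2: entry 0 ≤ 0; row 3: (28/3)/2 = 14/3. Minimum is 14/3 at row 3 (s_3 leaves); pivot element 2.
Pivot on row 3; the z-row RHS becomes 104/3 − (-3)·(14/3) = 146/3.

146/3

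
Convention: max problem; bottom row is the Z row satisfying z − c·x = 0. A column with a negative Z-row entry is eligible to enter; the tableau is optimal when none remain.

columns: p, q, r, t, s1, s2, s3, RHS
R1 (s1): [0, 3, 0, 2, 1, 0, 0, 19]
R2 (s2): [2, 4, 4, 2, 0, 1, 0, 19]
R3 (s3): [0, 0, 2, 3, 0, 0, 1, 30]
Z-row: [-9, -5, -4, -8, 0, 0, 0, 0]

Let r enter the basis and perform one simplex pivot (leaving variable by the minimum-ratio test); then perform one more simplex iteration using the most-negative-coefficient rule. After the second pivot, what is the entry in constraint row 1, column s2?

0

Ratio test on column r — row 1: entry 0 ≤ 0; row 2: 19/4 = 19/4; row 3: 30/2 = 15. Minimum is 19/4 at row 2 (s2 leaves); pivot element 4.
Divide row 2 by 4; eliminate column r from the other rows.
Second iteration: most negative Z-row entry is -7 in column p, so p enters.
Ratio test on column p — row 1: entry 0 ≤ 0; row 2: (19/4)/(1/2) = 19/2; row 3: entry -1 ≤ 0. Minimum is 19/2 at row 2 (r leaves); pivot element 1/2.
Divide row 2 by 1/2; eliminate column p from the other rows.
After both pivots, the entry at constraint row 1, column s2 is 0.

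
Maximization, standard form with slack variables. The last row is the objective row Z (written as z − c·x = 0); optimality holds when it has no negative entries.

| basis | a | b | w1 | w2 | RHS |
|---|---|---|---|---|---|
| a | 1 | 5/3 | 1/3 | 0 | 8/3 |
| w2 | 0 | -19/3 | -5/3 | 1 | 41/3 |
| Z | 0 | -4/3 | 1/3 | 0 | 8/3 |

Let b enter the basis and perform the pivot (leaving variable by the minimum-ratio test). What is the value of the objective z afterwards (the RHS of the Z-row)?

24/5

Ratio test on column b — row 1: (8/3)/(5/3) = 8/5; row 2: entry -19/3 ≤ 0. Minimum is 8/5 at row 1 (a leaves); pivot element 5/3.
Pivot on row 1; the Z-row RHS becomes 8/3 − (-4/3)·(8/5) = 24/5.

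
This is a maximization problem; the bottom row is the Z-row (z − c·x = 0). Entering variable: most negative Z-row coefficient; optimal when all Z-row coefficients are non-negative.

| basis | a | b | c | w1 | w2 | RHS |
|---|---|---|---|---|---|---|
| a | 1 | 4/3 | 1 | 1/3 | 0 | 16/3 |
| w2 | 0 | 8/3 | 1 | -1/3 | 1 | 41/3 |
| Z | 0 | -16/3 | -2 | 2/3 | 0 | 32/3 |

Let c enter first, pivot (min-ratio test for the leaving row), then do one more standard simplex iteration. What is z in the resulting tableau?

32

Ratio test on column c — row 1: (16/3)/1 = 16/3; row 2: (41/3)/1 = 41/3. Minimum is 16/3 at row 1 (a leaves); pivot element 1.
Pivot on row 1; the Z-row RHS becomes 32/3 − (-2)·(16/3) = 64/3.
Next entering variable (most negative Z-row entry -8/3): b.
Ratio test on column b — row 1: (16/3)/(4/3) = 4; row 2: (25/3)/(4/3) = 25/4. Minimum is 4 at row 1 (c leaves); pivot element 4/3.
After the second pivot the Z-row RHS is 64/3 − (-8/3)·4 = 32.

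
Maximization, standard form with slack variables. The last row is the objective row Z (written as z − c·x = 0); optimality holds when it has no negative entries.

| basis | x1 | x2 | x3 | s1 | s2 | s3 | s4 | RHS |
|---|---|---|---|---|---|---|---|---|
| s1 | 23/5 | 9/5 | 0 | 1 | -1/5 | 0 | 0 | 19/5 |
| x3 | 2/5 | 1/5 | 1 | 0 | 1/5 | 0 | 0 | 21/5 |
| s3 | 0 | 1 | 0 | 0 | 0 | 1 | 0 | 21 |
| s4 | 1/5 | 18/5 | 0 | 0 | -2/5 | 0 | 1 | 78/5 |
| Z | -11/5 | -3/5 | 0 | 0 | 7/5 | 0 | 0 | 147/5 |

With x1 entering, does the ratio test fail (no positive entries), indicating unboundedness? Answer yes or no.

Column x1 has positive entries in row(s) 1, 2, 4, so the ratio test bounds it — not unbounded.

no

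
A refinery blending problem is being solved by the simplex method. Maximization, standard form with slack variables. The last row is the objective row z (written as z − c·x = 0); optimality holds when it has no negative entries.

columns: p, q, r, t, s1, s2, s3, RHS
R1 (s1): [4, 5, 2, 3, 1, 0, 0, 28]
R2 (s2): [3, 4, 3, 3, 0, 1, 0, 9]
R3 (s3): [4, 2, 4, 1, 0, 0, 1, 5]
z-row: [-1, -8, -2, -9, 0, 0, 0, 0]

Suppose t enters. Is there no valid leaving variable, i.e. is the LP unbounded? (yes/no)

no

Column t has positive entries in row(s) 1, 2, 3, so the ratio test bounds it — not unbounded.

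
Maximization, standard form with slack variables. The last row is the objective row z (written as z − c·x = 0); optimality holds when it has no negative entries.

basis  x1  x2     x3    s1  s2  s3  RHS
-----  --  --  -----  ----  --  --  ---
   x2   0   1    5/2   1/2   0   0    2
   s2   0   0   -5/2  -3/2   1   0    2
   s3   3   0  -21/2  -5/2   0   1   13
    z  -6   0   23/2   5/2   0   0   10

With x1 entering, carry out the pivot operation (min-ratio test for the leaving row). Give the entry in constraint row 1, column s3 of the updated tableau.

0

Ratio test on column x1 — row 1: entry 0 ≤ 0; row 2: entry 0 ≤ 0; row 3: 13/3 = 13/3. Minimum is 13/3 at row 3 (s3 leaves); pivot element 3.
Divide row 3 by 3; eliminate column x1 from the other rows.
Row 1 update in column s3: 0 − 0·(1/3) = 0.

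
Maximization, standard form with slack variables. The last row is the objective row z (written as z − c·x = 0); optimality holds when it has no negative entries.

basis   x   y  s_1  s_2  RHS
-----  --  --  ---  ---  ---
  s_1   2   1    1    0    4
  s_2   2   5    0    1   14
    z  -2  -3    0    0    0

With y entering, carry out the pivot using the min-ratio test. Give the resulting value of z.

Ratio test on column y — row 1: 4/1 = 4; row 2: 14/5 = 14/5. Minimum is 14/5 at row 2 (s_2 leaves); pivot element 5.
Pivot on row 2; the z-row RHS becomes 0 − (-3)·(14/5) = 42/5.

42/5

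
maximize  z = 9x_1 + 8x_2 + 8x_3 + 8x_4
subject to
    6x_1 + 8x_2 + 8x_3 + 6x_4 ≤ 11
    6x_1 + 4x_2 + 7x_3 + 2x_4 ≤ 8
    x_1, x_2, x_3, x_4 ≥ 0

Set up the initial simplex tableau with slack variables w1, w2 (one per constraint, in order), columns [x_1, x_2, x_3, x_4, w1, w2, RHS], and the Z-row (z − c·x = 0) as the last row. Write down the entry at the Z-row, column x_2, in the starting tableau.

The Z-row carries the negated objective coefficients: the x_2 entry is -8.

-8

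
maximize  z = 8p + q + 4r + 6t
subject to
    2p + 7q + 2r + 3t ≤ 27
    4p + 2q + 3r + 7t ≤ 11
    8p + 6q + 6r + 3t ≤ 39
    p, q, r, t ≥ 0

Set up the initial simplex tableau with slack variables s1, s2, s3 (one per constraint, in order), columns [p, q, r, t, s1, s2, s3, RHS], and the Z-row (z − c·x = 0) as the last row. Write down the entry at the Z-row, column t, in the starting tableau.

-6

The Z-row carries the negated objective coefficients: the t entry is -6.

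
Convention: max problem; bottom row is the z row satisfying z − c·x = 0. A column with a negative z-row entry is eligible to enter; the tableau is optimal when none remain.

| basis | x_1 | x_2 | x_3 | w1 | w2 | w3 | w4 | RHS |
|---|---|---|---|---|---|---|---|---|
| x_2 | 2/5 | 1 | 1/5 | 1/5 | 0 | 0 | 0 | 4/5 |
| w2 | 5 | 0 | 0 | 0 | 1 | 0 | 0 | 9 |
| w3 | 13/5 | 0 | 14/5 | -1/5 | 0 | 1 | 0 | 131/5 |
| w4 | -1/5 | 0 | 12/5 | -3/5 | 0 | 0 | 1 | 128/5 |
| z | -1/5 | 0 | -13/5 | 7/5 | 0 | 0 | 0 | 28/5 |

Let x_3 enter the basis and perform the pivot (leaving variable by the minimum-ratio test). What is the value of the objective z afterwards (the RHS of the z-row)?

Ratio test on column x_3 — row 1: (4/5)/(1/5) = 4; row 2: entry 0 ≤ 0; row 3: (131/5)/(14/5) = 131/14; row 4: (128/5)/(12/5) = 32/3. Minimum is 4 at row 1 (x_2 leaves); pivot element 1/5.
Pivot on row 1; the z-row RHS becomes 28/5 − (-13/5)·4 = 16.

16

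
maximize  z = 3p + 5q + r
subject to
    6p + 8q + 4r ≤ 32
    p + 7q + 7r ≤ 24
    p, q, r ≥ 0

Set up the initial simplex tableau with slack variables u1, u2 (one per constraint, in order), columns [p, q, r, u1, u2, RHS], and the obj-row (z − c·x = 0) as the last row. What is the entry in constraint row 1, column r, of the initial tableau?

Constraint 1 has coefficient 4 on r.

4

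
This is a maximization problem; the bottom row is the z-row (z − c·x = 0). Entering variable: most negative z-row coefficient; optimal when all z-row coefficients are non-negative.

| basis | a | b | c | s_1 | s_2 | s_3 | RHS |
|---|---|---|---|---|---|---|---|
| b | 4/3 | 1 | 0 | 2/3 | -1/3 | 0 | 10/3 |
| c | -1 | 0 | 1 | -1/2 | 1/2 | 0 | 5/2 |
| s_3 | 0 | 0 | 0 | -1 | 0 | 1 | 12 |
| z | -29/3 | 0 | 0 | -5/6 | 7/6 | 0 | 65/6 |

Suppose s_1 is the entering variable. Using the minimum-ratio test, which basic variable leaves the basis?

Column s_1 entries and ratios — b: (10/3)/(2/3) = 5; c: -1/2 ≤ 0, skip; s_3: -1 ≤ 0, skip.
Smallest ratio is 5 in the row of b, so b leaves.

b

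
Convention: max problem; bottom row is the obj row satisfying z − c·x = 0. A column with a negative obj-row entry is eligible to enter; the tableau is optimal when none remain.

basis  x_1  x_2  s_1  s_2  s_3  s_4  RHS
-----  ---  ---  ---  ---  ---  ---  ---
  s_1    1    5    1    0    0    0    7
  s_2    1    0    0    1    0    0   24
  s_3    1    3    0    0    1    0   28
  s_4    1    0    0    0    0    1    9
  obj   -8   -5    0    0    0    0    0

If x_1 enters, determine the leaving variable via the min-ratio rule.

Column x_1 entries and ratios — s_1: 7/1 = 7; s_2: 24/1 = 24; s_3: 28/1 = 28; s_4: 9/1 = 9.
Smallest ratio is 7 in the row of s_1, so s_1 leaves.

s_1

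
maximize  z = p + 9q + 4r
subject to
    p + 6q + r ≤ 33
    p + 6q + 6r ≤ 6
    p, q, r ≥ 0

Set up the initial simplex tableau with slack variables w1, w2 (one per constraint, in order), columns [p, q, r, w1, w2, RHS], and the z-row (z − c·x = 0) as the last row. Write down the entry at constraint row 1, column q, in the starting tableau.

Constraint 1 has coefficient 6 on q.

6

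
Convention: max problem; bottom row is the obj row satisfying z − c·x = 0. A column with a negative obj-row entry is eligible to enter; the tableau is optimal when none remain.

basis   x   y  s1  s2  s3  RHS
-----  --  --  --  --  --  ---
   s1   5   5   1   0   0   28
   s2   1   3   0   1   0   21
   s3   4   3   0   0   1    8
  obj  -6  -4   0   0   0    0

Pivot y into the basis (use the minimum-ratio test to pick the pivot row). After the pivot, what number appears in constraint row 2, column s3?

-1

Ratio test on column y — row 1: 28/5 = 28/5; row 2: 21/3 = 7; row 3: 8/3 = 8/3. Minimum is 8/3 at row 3 (s3 leaves); pivot element 3.
Divide row 3 by 3; eliminate column y from the other rows.
Row 2 update in column s3: 0 − 3·(1/3) = -1.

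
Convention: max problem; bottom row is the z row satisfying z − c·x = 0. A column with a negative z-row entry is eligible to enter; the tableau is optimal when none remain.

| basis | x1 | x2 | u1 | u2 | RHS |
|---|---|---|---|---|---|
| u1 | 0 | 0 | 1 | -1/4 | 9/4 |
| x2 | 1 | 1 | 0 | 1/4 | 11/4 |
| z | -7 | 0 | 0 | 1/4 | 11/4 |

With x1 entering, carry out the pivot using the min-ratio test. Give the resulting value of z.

22

Ratio test on column x1 — row 1: entry 0 ≤ 0; row 2: (11/4)/1 = 11/4. Minimum is 11/4 at row 2 (x2 leaves); pivot element 1.
Pivot on row 2; the z-row RHS becomes 11/4 − (-7)·(11/4) = 22.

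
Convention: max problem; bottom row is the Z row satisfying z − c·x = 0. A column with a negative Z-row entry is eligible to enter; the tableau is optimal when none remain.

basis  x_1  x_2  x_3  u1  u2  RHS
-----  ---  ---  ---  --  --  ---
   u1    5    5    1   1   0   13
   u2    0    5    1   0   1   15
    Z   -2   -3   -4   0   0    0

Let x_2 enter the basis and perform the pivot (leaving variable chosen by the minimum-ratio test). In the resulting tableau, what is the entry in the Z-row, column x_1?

Ratio test on column x_2 — row 1: 13/5 = 13/5; row 2: 15/5 = 3. Minimum is 13/5 at row 1 (u1 leaves); pivot element 5.
Divide row 1 by 5; eliminate column x_2 from the other rows.
Z-row update in column x_1: -2 − (-3)·1 = 1.

1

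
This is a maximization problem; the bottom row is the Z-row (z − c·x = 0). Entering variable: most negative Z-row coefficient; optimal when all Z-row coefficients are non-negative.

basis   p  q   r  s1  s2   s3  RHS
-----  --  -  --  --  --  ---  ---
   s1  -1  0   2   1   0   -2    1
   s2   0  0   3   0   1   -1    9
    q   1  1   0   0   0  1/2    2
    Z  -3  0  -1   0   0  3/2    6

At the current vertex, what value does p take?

p is not in the basis, so in the current basic feasible solution p = 0.

0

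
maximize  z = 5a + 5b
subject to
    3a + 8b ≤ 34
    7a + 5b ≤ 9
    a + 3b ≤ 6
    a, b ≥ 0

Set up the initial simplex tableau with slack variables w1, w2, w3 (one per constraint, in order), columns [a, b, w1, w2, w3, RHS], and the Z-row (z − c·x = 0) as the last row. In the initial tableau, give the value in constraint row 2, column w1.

0

Slack w1 belongs to constraint 1; its column is the unit vector e_1, so the entry in row 2 is 0.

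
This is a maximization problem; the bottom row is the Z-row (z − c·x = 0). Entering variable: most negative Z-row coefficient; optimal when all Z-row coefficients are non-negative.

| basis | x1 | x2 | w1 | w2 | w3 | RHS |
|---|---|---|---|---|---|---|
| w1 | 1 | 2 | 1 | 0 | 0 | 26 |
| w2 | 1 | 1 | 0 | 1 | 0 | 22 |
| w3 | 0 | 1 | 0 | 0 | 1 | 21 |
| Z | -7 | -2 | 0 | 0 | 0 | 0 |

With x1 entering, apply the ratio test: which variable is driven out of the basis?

Column x1 entries and ratios — w1: 26/1 = 26; w2: 22/1 = 22; w3: 0 ≤ 0, skip.
Smallest ratio is 22 in the row of w2, so w2 leaves.

w2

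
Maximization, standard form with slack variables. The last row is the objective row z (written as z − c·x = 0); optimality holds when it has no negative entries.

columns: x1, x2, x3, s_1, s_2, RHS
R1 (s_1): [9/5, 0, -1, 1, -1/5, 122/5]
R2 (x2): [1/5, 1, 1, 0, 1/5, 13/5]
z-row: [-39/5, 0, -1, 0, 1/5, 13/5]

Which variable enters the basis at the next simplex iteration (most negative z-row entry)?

Negative z-row entries: x1: -39/5, x3: -1.
The most negative is -39/5 in column x1, so x1 enters.

x1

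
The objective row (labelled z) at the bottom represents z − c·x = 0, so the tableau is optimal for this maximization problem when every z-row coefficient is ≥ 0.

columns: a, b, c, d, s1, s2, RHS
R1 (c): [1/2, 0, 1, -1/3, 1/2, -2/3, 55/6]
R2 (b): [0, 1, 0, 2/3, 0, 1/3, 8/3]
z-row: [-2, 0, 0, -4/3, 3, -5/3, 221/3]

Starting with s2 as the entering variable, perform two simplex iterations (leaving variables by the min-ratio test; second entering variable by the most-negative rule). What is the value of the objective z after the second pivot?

Ratio test on column s2 — row 1: entry -2/3 ≤ 0; row 2: (8/3)/(1/3) = 8. Minimum is 8 at row 2 (b leaves); pivot element 1/3.
Pivot on row 2; the z-row RHS becomes 221/3 − (-5/3)·8 = 87.
Next entering variable (most negative z-row entry -2): a.
Ratio test on column a — row 1: (29/2)/(1/2) = 29; row 2: entry 0 ≤ 0. Minimum is 29 at row 1 (c leaves); pivot element 1/2.
After the second pivot the z-row RHS is 87 − (-2)·29 = 145.

145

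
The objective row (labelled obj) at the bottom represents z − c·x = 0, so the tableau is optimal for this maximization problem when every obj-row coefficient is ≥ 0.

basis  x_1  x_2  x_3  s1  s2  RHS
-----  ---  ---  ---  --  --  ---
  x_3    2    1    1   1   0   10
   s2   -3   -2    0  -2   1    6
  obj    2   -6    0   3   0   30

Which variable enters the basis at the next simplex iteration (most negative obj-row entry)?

Negative obj-row entries: x_2: -6.
The most negative is -6 in column x_2, so x_2 enters.

x_2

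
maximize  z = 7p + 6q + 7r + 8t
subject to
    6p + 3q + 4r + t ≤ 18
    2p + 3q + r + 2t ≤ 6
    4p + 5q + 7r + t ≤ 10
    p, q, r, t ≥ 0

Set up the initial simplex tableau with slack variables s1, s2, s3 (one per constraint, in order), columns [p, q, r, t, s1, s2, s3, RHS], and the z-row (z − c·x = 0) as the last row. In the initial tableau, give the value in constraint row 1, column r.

4

Constraint 1 has coefficient 4 on r.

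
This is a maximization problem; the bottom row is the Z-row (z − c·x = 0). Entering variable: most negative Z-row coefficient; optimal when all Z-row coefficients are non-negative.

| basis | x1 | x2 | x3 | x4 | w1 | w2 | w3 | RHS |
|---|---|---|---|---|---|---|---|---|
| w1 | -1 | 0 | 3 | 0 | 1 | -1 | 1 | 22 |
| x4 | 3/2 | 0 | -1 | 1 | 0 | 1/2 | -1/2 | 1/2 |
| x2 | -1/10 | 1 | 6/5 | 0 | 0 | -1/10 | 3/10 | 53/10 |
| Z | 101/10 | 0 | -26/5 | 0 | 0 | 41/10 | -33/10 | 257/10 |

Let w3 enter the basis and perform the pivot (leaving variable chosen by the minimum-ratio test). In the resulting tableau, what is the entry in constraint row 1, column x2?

-10/3

Ratio test on column w3 — row 1: 22/1 = 22; row 2: entry -1/2 ≤ 0; row 3: (53/10)/(3/10) = 53/3. Minimum is 53/3 at row 3 (x2 leaves); pivot element 3/10.
Divide row 3 by 3/10; eliminate column w3 from the other rows.
Row 1 update in column x2: 0 − 1·(10/3) = -10/3.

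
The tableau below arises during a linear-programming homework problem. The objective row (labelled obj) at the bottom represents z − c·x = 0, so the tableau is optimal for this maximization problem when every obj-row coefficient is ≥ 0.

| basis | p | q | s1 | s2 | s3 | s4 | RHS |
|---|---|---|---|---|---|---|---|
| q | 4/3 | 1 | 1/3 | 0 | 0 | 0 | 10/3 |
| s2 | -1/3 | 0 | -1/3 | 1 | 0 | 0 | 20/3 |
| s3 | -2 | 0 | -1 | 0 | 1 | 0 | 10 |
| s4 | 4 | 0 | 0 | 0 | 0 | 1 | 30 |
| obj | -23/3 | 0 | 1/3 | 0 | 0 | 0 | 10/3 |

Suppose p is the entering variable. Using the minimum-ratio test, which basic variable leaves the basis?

q

Column p entries and ratios — q: (10/3)/(4/3) = 5/2; s2: -1/3 ≤ 0, skip; s3: -2 ≤ 0, skip; s4: 30/4 = 15/2.
Smallest ratio is 5/2 in the row of q, so q leaves.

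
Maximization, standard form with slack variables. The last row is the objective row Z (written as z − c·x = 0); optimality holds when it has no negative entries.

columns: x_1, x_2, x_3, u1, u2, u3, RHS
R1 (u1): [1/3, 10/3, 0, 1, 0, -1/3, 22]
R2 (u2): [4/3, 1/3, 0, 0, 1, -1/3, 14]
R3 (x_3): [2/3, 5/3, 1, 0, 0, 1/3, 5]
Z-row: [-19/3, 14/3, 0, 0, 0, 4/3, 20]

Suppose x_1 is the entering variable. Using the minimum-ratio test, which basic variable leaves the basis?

Column x_1 entries and ratios — u1: 22/(1/3) = 66; u2: 14/(4/3) = 21/2; x_3: 5/(2/3) = 15/2.
Smallest ratio is 15/2 in the row of x_3, so x_3 leaves.

x_3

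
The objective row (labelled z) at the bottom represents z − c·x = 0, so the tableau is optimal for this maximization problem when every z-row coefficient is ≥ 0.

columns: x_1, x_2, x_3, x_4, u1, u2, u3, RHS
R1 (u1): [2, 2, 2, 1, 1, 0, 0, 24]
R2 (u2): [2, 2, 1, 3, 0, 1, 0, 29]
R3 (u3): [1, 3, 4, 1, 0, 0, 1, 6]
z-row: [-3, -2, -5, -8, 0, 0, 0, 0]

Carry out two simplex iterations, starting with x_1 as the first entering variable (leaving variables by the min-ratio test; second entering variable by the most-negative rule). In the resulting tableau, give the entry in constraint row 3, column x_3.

4

Ratio test on column x_1 — row 1: 24/2 = 12; row 2: 29/2 = 29/2; row 3: 6/1 = 6. Minimum is 6 at row 3 (u3 leaves); pivot element 1.
Divide row 3 by 1; eliminate column x_1 from the other rows.
Second iteration: most negative z-row entry is -5 in column x_4, so x_4 enters.
Ratio test on column x_4 — row 1: entry -1 ≤ 0; row 2: 17/1 = 17; row 3: 6/1 = 6. Minimum is 6 at row 3 (x_1 leaves); pivot element 1.
Divide row 3 by 1; eliminate column x_4 from the other rows.
After both pivots, the entry at constraint row 3, column x_3 is 4.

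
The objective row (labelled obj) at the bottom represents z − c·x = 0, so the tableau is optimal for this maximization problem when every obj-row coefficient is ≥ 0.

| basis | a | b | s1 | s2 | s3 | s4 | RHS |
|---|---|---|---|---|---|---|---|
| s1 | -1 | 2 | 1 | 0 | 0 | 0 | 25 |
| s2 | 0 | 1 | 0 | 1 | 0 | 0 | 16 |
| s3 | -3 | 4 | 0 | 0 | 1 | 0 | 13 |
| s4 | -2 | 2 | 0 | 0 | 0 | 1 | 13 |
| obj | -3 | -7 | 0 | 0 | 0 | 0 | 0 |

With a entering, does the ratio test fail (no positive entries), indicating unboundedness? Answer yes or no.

Every constraint-row entry in column a is ≤ 0, so increasing a is unbounded.

yes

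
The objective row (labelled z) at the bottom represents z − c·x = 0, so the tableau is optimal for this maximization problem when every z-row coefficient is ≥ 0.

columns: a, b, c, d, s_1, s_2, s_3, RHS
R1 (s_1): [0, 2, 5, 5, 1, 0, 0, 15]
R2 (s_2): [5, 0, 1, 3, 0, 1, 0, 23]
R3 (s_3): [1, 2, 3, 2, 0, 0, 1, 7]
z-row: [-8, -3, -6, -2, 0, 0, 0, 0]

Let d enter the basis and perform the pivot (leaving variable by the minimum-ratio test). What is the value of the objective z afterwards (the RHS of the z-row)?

Ratio test on column d — row 1: 15/5 = 3; row 2: 23/3 = 23/3; row 3: 7/2 = 7/2. Minimum is 3 at row 1 (s_1 leaves); pivot element 5.
Pivot on row 1; the z-row RHS becomes 0 − (-2)·3 = 6.

6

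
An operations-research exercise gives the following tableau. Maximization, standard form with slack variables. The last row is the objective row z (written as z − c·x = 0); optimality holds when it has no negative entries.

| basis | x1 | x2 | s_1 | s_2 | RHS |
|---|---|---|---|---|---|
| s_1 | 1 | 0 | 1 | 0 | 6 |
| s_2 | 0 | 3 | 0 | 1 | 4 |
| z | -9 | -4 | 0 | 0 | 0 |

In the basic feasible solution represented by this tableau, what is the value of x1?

x1 is not in the basis, so in the current basic feasible solution x1 = 0.

0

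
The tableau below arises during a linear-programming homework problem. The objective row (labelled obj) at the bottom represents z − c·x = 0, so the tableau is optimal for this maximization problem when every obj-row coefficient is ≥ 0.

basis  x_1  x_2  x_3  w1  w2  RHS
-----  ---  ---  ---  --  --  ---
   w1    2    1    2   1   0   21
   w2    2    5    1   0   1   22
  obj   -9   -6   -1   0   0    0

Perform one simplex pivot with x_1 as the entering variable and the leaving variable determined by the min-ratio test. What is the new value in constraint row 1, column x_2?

Ratio test on column x_1 — row 1: 21/2 = 21/2; row 2: 22/2 = 11. Minimum is 21/2 at row 1 (w1 leaves); pivot element 2.
Divide row 1 by 2; eliminate column x_1 from the other rows.
In the new row 1, the x_2 entry is the old entry divided by the pivot: 1/2 = 1/2.

1/2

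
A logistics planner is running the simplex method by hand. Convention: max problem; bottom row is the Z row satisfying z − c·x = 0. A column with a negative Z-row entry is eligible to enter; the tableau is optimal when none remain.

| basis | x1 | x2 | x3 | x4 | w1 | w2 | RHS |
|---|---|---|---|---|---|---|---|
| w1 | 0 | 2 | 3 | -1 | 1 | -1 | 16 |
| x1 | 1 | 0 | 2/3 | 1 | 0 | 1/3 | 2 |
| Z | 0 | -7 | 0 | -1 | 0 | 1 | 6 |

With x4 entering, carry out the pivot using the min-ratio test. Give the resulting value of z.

Ratio test on column x4 — row 1: entry -1 ≤ 0; row 2: 2/1 = 2. Minimum is 2 at row 2 (x1 leaves); pivot element 1.
Pivot on row 2; the Z-row RHS becomes 6 − (-1)·2 = 8.

8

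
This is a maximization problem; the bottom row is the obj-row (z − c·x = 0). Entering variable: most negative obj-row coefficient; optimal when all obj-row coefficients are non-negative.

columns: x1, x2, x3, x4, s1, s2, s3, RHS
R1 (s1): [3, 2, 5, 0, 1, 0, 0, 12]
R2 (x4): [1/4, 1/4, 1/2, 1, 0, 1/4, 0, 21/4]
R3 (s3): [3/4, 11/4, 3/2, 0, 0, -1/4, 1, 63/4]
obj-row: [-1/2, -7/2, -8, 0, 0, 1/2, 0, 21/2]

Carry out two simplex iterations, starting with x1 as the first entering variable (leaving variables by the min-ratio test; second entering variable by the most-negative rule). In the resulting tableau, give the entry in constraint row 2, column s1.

-1/10

Ratio test on column x1 — row 1: 12/3 = 4; row 2: (21/4)/(1/4) = 21; row 3: (63/4)/(3/4) = 21. Minimum is 4 at row 1 (s1 leaves); pivot element 3.
Divide row 1 by 3; eliminate column x1 from the other rows.
Second iteration: most negative obj-row entry is -43/6 in column x3, so x3 enters.
Ratio test on column x3 — row 1: 4/(5/3) = 12/5; row 2: (17/4)/(1/12) = 51; row 3: (51/4)/(1/4) = 51. Minimum is 12/5 at row 1 (x1 leaves); pivot element 5/3.
Divide row 1 by 5/3; eliminate column x3 from the other rows.
After both pivots, the entry at constraint row 2, column s1 is -1/10.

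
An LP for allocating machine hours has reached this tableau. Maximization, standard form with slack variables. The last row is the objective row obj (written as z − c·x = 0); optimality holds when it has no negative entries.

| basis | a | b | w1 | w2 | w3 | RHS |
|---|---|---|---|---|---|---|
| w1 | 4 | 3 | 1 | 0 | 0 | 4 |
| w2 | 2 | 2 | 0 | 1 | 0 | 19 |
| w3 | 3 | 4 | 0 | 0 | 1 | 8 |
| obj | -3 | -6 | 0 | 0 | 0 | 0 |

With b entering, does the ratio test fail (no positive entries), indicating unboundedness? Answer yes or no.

no

Column b has positive entries in row(s) 1, 2, 3, so the ratio test bounds it — not unbounded.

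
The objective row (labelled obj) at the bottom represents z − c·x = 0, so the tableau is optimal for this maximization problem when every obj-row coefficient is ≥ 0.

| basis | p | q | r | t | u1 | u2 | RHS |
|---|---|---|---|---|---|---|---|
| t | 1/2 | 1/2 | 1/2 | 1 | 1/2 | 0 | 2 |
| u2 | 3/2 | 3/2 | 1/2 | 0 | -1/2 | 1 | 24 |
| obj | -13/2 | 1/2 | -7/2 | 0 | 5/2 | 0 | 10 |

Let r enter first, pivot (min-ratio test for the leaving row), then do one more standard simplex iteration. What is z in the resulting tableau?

36

Ratio test on column r — row 1: 2/(1/2) = 4; row 2: 24/(1/2) = 48. Minimum is 4 at row 1 (t leaves); pivot element 1/2.
Pivot on row 1; the obj-row RHS becomes 10 − (-7/2)·4 = 24.
Next entering variable (most negative obj-row entry -3): p.
Ratio test on column p — row 1: 4/1 = 4; row 2: 22/1 = 22. Minimum is 4 at row 1 (r leaves); pivot element 1.
After the second pivot the obj-row RHS is 24 − (-3)·4 = 36.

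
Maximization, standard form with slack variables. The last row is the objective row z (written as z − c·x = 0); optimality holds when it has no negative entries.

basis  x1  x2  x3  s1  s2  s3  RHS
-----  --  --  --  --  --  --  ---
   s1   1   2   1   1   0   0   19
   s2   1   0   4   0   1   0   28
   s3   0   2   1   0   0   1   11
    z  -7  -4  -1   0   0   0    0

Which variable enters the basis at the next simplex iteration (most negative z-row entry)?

x1

Negative z-row entries: x1: -7, x2: -4, x3: -1.
The most negative is -7 in column x1, so x1 enters.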